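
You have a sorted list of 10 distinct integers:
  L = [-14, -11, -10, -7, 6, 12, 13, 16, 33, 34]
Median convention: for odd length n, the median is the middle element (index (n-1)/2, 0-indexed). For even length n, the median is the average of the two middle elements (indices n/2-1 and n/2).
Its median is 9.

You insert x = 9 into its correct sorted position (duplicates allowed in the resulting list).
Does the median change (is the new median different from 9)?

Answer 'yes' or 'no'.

Old median = 9
Insert x = 9
New median = 9
Changed? no

Answer: no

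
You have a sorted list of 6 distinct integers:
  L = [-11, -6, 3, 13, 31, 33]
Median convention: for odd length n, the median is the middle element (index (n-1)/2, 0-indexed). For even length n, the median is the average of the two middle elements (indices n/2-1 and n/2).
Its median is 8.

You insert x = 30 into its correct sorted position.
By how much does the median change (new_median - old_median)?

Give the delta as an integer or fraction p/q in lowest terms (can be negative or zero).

Answer: 5

Derivation:
Old median = 8
After inserting x = 30: new sorted = [-11, -6, 3, 13, 30, 31, 33]
New median = 13
Delta = 13 - 8 = 5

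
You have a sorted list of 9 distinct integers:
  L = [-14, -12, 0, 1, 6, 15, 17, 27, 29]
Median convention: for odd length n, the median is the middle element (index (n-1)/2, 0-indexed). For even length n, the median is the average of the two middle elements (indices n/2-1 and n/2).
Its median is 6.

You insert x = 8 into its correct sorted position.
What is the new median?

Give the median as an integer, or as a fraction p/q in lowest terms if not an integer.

Answer: 7

Derivation:
Old list (sorted, length 9): [-14, -12, 0, 1, 6, 15, 17, 27, 29]
Old median = 6
Insert x = 8
Old length odd (9). Middle was index 4 = 6.
New length even (10). New median = avg of two middle elements.
x = 8: 5 elements are < x, 4 elements are > x.
New sorted list: [-14, -12, 0, 1, 6, 8, 15, 17, 27, 29]
New median = 7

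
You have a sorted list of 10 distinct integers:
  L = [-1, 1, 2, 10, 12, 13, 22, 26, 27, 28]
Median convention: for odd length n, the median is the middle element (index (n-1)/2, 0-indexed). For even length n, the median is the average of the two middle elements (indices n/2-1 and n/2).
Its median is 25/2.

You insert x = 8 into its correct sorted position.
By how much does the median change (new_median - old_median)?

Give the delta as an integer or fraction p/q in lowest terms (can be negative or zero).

Answer: -1/2

Derivation:
Old median = 25/2
After inserting x = 8: new sorted = [-1, 1, 2, 8, 10, 12, 13, 22, 26, 27, 28]
New median = 12
Delta = 12 - 25/2 = -1/2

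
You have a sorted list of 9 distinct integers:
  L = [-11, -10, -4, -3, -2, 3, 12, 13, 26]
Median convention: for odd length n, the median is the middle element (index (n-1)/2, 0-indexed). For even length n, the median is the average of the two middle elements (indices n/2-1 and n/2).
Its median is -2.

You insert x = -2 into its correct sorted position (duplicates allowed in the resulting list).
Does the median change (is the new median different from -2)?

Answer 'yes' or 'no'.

Old median = -2
Insert x = -2
New median = -2
Changed? no

Answer: no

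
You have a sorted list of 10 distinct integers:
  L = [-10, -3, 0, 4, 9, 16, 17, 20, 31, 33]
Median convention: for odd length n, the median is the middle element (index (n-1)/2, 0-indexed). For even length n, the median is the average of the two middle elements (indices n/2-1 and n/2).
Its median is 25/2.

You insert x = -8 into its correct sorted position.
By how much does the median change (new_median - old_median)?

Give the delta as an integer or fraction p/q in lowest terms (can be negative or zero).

Old median = 25/2
After inserting x = -8: new sorted = [-10, -8, -3, 0, 4, 9, 16, 17, 20, 31, 33]
New median = 9
Delta = 9 - 25/2 = -7/2

Answer: -7/2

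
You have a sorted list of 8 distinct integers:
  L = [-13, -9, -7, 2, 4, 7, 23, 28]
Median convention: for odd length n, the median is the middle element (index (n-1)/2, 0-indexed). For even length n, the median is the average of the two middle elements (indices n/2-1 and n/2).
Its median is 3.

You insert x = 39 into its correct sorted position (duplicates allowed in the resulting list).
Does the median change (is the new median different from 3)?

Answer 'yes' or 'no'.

Answer: yes

Derivation:
Old median = 3
Insert x = 39
New median = 4
Changed? yes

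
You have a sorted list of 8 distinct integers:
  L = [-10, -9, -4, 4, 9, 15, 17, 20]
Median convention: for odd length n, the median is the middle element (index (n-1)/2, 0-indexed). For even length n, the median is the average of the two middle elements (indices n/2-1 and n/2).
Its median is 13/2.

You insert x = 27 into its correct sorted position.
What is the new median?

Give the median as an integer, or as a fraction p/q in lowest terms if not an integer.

Old list (sorted, length 8): [-10, -9, -4, 4, 9, 15, 17, 20]
Old median = 13/2
Insert x = 27
Old length even (8). Middle pair: indices 3,4 = 4,9.
New length odd (9). New median = single middle element.
x = 27: 8 elements are < x, 0 elements are > x.
New sorted list: [-10, -9, -4, 4, 9, 15, 17, 20, 27]
New median = 9

Answer: 9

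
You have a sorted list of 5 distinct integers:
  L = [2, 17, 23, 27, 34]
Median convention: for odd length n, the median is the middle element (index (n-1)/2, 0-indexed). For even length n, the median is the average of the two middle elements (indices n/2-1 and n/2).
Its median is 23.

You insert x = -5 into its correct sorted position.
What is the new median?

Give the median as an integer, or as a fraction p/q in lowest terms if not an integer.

Answer: 20

Derivation:
Old list (sorted, length 5): [2, 17, 23, 27, 34]
Old median = 23
Insert x = -5
Old length odd (5). Middle was index 2 = 23.
New length even (6). New median = avg of two middle elements.
x = -5: 0 elements are < x, 5 elements are > x.
New sorted list: [-5, 2, 17, 23, 27, 34]
New median = 20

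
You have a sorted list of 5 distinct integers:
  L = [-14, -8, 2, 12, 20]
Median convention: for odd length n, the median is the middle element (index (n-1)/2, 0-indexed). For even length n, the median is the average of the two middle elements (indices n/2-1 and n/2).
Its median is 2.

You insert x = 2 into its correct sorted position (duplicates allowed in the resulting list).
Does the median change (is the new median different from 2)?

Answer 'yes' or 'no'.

Answer: no

Derivation:
Old median = 2
Insert x = 2
New median = 2
Changed? no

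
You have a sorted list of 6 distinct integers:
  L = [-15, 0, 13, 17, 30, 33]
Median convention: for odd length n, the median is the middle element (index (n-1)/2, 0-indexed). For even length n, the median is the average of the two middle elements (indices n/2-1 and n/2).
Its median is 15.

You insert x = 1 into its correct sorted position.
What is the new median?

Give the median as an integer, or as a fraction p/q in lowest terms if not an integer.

Old list (sorted, length 6): [-15, 0, 13, 17, 30, 33]
Old median = 15
Insert x = 1
Old length even (6). Middle pair: indices 2,3 = 13,17.
New length odd (7). New median = single middle element.
x = 1: 2 elements are < x, 4 elements are > x.
New sorted list: [-15, 0, 1, 13, 17, 30, 33]
New median = 13

Answer: 13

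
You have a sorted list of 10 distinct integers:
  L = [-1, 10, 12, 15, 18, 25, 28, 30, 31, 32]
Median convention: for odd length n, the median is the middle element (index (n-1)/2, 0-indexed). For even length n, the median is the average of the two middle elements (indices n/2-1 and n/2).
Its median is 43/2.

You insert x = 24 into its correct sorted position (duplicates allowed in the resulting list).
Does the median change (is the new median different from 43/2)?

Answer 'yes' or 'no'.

Answer: yes

Derivation:
Old median = 43/2
Insert x = 24
New median = 24
Changed? yes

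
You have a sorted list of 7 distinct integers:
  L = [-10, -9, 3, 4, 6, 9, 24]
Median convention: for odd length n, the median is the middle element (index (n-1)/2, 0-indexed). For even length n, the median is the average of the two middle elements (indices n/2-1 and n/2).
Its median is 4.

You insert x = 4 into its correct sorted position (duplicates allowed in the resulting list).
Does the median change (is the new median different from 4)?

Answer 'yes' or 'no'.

Old median = 4
Insert x = 4
New median = 4
Changed? no

Answer: no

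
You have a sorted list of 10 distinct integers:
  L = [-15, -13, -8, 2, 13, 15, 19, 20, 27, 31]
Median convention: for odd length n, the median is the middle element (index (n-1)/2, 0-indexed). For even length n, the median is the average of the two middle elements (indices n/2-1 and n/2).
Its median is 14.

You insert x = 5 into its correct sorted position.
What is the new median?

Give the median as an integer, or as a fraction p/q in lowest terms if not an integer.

Old list (sorted, length 10): [-15, -13, -8, 2, 13, 15, 19, 20, 27, 31]
Old median = 14
Insert x = 5
Old length even (10). Middle pair: indices 4,5 = 13,15.
New length odd (11). New median = single middle element.
x = 5: 4 elements are < x, 6 elements are > x.
New sorted list: [-15, -13, -8, 2, 5, 13, 15, 19, 20, 27, 31]
New median = 13

Answer: 13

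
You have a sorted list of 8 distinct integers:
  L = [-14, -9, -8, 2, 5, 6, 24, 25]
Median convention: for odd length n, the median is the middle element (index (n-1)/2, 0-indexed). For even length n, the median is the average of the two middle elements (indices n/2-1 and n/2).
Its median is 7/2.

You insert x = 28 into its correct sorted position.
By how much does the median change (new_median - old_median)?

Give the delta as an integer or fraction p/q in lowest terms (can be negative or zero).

Old median = 7/2
After inserting x = 28: new sorted = [-14, -9, -8, 2, 5, 6, 24, 25, 28]
New median = 5
Delta = 5 - 7/2 = 3/2

Answer: 3/2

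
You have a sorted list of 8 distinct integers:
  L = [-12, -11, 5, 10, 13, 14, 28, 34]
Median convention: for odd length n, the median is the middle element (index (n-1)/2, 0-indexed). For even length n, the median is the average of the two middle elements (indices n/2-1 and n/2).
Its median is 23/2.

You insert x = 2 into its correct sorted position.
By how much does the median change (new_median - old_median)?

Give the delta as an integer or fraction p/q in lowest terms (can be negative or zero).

Old median = 23/2
After inserting x = 2: new sorted = [-12, -11, 2, 5, 10, 13, 14, 28, 34]
New median = 10
Delta = 10 - 23/2 = -3/2

Answer: -3/2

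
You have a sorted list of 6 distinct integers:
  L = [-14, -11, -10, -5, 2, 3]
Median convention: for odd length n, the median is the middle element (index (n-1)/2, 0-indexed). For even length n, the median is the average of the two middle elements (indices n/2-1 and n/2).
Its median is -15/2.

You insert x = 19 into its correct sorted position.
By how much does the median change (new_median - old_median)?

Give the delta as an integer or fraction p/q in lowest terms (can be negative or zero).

Answer: 5/2

Derivation:
Old median = -15/2
After inserting x = 19: new sorted = [-14, -11, -10, -5, 2, 3, 19]
New median = -5
Delta = -5 - -15/2 = 5/2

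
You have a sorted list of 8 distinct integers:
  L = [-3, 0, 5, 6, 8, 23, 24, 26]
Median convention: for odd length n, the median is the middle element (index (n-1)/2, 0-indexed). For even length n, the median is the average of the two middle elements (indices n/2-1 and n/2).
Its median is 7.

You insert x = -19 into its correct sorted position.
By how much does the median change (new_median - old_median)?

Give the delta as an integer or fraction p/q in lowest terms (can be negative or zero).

Answer: -1

Derivation:
Old median = 7
After inserting x = -19: new sorted = [-19, -3, 0, 5, 6, 8, 23, 24, 26]
New median = 6
Delta = 6 - 7 = -1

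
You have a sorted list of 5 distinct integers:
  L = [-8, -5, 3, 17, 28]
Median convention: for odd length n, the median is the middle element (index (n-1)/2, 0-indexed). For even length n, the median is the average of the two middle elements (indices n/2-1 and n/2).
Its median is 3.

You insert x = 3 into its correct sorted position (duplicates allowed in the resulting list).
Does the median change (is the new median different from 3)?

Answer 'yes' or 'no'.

Answer: no

Derivation:
Old median = 3
Insert x = 3
New median = 3
Changed? no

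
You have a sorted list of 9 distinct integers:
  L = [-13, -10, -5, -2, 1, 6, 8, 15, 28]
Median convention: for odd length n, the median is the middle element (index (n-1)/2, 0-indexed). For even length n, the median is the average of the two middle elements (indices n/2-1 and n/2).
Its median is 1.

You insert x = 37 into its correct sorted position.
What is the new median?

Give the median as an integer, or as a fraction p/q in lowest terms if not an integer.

Answer: 7/2

Derivation:
Old list (sorted, length 9): [-13, -10, -5, -2, 1, 6, 8, 15, 28]
Old median = 1
Insert x = 37
Old length odd (9). Middle was index 4 = 1.
New length even (10). New median = avg of two middle elements.
x = 37: 9 elements are < x, 0 elements are > x.
New sorted list: [-13, -10, -5, -2, 1, 6, 8, 15, 28, 37]
New median = 7/2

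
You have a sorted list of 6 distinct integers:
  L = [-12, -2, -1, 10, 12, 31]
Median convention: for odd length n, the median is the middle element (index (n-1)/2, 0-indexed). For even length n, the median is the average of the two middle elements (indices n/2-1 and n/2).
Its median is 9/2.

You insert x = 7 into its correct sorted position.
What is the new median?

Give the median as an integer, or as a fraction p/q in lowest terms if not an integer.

Old list (sorted, length 6): [-12, -2, -1, 10, 12, 31]
Old median = 9/2
Insert x = 7
Old length even (6). Middle pair: indices 2,3 = -1,10.
New length odd (7). New median = single middle element.
x = 7: 3 elements are < x, 3 elements are > x.
New sorted list: [-12, -2, -1, 7, 10, 12, 31]
New median = 7

Answer: 7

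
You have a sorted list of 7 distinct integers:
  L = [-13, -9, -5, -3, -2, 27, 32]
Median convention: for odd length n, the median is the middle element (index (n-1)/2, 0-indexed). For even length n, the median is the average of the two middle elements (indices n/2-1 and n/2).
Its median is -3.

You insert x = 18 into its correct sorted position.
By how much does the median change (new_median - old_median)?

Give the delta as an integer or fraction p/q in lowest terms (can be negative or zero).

Old median = -3
After inserting x = 18: new sorted = [-13, -9, -5, -3, -2, 18, 27, 32]
New median = -5/2
Delta = -5/2 - -3 = 1/2

Answer: 1/2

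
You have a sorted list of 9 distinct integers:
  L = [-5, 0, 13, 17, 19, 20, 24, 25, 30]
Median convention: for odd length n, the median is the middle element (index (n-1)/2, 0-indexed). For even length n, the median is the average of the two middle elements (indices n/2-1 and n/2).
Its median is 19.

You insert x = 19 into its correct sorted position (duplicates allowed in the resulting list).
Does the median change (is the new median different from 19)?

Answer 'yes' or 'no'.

Answer: no

Derivation:
Old median = 19
Insert x = 19
New median = 19
Changed? no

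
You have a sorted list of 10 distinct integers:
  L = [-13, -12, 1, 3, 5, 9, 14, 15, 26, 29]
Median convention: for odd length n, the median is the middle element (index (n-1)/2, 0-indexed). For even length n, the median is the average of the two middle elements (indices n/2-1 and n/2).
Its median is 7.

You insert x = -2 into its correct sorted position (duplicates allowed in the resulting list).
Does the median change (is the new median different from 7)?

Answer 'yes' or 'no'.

Answer: yes

Derivation:
Old median = 7
Insert x = -2
New median = 5
Changed? yes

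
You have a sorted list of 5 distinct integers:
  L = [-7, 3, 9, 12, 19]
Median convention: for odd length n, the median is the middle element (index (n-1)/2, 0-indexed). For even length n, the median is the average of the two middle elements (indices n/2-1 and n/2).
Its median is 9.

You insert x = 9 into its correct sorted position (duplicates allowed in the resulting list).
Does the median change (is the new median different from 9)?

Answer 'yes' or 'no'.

Old median = 9
Insert x = 9
New median = 9
Changed? no

Answer: no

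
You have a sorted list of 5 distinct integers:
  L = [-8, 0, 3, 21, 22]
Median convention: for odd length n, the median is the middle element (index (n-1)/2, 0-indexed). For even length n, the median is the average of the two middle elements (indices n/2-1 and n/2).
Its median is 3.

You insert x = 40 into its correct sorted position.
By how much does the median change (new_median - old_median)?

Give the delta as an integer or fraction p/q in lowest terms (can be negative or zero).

Answer: 9

Derivation:
Old median = 3
After inserting x = 40: new sorted = [-8, 0, 3, 21, 22, 40]
New median = 12
Delta = 12 - 3 = 9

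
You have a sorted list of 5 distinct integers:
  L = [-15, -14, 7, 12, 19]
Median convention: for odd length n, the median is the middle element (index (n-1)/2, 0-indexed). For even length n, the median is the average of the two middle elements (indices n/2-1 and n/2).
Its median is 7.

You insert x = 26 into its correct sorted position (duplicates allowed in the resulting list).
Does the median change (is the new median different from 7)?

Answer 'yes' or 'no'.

Answer: yes

Derivation:
Old median = 7
Insert x = 26
New median = 19/2
Changed? yes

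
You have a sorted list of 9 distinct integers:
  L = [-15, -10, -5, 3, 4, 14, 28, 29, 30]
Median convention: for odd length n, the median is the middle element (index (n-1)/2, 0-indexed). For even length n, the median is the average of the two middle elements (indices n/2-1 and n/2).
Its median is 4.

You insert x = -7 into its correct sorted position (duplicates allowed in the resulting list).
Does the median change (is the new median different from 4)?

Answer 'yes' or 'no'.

Old median = 4
Insert x = -7
New median = 7/2
Changed? yes

Answer: yes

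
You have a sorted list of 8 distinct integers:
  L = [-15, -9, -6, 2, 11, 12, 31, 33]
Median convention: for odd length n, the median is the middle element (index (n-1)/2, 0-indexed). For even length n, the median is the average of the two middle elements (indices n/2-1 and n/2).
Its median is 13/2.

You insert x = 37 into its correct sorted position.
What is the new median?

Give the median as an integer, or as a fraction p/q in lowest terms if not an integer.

Answer: 11

Derivation:
Old list (sorted, length 8): [-15, -9, -6, 2, 11, 12, 31, 33]
Old median = 13/2
Insert x = 37
Old length even (8). Middle pair: indices 3,4 = 2,11.
New length odd (9). New median = single middle element.
x = 37: 8 elements are < x, 0 elements are > x.
New sorted list: [-15, -9, -6, 2, 11, 12, 31, 33, 37]
New median = 11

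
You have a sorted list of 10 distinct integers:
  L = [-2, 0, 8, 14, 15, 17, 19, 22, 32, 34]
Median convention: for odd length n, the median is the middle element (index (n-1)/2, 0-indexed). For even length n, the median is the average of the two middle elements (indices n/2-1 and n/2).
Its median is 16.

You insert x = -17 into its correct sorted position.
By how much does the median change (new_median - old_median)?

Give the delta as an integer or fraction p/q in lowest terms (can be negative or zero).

Old median = 16
After inserting x = -17: new sorted = [-17, -2, 0, 8, 14, 15, 17, 19, 22, 32, 34]
New median = 15
Delta = 15 - 16 = -1

Answer: -1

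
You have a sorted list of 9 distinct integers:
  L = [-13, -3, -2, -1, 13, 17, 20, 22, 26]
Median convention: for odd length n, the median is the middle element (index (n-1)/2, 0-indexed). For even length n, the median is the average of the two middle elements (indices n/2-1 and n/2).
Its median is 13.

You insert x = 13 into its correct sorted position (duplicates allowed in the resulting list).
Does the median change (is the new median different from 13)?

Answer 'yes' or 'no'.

Answer: no

Derivation:
Old median = 13
Insert x = 13
New median = 13
Changed? no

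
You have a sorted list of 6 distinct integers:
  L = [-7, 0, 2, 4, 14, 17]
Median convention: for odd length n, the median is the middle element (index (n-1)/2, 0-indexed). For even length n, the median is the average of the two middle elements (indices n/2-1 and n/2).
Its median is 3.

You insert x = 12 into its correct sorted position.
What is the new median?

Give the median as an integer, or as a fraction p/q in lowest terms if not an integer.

Answer: 4

Derivation:
Old list (sorted, length 6): [-7, 0, 2, 4, 14, 17]
Old median = 3
Insert x = 12
Old length even (6). Middle pair: indices 2,3 = 2,4.
New length odd (7). New median = single middle element.
x = 12: 4 elements are < x, 2 elements are > x.
New sorted list: [-7, 0, 2, 4, 12, 14, 17]
New median = 4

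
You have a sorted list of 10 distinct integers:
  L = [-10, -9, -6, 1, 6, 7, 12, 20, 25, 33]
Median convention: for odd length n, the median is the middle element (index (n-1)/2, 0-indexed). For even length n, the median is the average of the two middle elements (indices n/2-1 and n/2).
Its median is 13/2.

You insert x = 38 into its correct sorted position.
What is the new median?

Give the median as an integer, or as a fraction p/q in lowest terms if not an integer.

Answer: 7

Derivation:
Old list (sorted, length 10): [-10, -9, -6, 1, 6, 7, 12, 20, 25, 33]
Old median = 13/2
Insert x = 38
Old length even (10). Middle pair: indices 4,5 = 6,7.
New length odd (11). New median = single middle element.
x = 38: 10 elements are < x, 0 elements are > x.
New sorted list: [-10, -9, -6, 1, 6, 7, 12, 20, 25, 33, 38]
New median = 7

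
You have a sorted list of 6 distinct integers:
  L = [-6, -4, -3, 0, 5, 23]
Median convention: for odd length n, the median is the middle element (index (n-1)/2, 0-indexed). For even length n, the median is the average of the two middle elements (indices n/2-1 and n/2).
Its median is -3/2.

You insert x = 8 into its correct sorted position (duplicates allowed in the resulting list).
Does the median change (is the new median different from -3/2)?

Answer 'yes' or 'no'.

Answer: yes

Derivation:
Old median = -3/2
Insert x = 8
New median = 0
Changed? yes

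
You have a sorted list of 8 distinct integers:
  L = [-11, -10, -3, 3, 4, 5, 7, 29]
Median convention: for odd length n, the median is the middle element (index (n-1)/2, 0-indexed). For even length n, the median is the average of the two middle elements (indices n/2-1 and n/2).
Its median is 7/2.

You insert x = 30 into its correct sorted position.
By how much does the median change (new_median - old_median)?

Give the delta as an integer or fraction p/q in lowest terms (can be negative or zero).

Answer: 1/2

Derivation:
Old median = 7/2
After inserting x = 30: new sorted = [-11, -10, -3, 3, 4, 5, 7, 29, 30]
New median = 4
Delta = 4 - 7/2 = 1/2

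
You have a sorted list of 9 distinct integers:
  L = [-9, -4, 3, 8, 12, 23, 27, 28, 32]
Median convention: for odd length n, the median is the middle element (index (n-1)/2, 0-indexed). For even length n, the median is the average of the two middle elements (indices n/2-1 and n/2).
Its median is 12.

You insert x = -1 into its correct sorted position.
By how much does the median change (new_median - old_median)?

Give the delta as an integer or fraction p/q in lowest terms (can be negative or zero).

Answer: -2

Derivation:
Old median = 12
After inserting x = -1: new sorted = [-9, -4, -1, 3, 8, 12, 23, 27, 28, 32]
New median = 10
Delta = 10 - 12 = -2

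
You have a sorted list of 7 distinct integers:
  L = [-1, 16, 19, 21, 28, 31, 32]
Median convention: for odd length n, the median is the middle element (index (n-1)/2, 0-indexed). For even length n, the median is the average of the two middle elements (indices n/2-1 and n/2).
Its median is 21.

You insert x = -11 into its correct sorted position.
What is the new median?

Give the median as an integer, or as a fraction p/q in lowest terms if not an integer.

Answer: 20

Derivation:
Old list (sorted, length 7): [-1, 16, 19, 21, 28, 31, 32]
Old median = 21
Insert x = -11
Old length odd (7). Middle was index 3 = 21.
New length even (8). New median = avg of two middle elements.
x = -11: 0 elements are < x, 7 elements are > x.
New sorted list: [-11, -1, 16, 19, 21, 28, 31, 32]
New median = 20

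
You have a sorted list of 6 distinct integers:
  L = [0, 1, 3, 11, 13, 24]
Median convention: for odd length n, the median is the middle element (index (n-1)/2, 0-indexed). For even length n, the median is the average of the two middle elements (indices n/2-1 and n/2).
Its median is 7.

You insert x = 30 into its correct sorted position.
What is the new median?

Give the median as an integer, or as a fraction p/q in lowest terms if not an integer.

Old list (sorted, length 6): [0, 1, 3, 11, 13, 24]
Old median = 7
Insert x = 30
Old length even (6). Middle pair: indices 2,3 = 3,11.
New length odd (7). New median = single middle element.
x = 30: 6 elements are < x, 0 elements are > x.
New sorted list: [0, 1, 3, 11, 13, 24, 30]
New median = 11

Answer: 11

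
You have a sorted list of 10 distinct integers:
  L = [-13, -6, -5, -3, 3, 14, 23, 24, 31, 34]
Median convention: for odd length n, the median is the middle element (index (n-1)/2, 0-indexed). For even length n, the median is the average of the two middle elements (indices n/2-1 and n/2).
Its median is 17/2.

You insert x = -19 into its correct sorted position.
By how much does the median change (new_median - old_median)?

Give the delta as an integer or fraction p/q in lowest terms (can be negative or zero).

Answer: -11/2

Derivation:
Old median = 17/2
After inserting x = -19: new sorted = [-19, -13, -6, -5, -3, 3, 14, 23, 24, 31, 34]
New median = 3
Delta = 3 - 17/2 = -11/2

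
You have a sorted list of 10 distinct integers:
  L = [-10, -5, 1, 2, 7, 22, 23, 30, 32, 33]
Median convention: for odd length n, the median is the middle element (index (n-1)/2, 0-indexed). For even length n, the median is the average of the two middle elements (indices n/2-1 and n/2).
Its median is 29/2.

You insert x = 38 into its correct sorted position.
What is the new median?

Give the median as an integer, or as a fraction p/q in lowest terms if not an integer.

Answer: 22

Derivation:
Old list (sorted, length 10): [-10, -5, 1, 2, 7, 22, 23, 30, 32, 33]
Old median = 29/2
Insert x = 38
Old length even (10). Middle pair: indices 4,5 = 7,22.
New length odd (11). New median = single middle element.
x = 38: 10 elements are < x, 0 elements are > x.
New sorted list: [-10, -5, 1, 2, 7, 22, 23, 30, 32, 33, 38]
New median = 22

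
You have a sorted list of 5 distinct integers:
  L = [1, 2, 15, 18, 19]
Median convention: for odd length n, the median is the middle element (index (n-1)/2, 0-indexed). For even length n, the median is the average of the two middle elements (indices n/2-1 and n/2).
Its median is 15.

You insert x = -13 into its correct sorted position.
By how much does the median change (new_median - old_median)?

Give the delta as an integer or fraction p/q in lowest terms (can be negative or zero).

Answer: -13/2

Derivation:
Old median = 15
After inserting x = -13: new sorted = [-13, 1, 2, 15, 18, 19]
New median = 17/2
Delta = 17/2 - 15 = -13/2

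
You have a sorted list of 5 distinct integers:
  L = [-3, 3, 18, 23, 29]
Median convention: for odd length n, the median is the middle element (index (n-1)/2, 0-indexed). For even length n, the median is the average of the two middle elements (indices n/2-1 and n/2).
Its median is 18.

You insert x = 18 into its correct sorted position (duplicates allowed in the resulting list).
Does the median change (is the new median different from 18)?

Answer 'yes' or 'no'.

Answer: no

Derivation:
Old median = 18
Insert x = 18
New median = 18
Changed? no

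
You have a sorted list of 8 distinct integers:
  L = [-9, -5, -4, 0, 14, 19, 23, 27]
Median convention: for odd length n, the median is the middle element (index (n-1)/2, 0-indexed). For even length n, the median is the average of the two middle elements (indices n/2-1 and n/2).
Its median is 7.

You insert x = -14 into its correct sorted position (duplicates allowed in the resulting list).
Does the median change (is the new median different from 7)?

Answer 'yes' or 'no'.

Old median = 7
Insert x = -14
New median = 0
Changed? yes

Answer: yes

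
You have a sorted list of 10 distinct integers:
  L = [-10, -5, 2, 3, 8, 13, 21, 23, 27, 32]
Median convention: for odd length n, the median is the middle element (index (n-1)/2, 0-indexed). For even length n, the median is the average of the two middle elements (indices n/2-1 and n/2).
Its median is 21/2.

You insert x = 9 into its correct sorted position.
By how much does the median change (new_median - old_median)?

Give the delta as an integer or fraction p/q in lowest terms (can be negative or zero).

Answer: -3/2

Derivation:
Old median = 21/2
After inserting x = 9: new sorted = [-10, -5, 2, 3, 8, 9, 13, 21, 23, 27, 32]
New median = 9
Delta = 9 - 21/2 = -3/2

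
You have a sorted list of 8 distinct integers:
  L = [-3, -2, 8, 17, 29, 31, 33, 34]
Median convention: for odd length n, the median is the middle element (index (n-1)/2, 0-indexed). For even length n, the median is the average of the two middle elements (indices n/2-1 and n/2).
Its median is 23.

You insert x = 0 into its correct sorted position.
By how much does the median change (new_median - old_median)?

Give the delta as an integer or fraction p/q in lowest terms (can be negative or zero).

Answer: -6

Derivation:
Old median = 23
After inserting x = 0: new sorted = [-3, -2, 0, 8, 17, 29, 31, 33, 34]
New median = 17
Delta = 17 - 23 = -6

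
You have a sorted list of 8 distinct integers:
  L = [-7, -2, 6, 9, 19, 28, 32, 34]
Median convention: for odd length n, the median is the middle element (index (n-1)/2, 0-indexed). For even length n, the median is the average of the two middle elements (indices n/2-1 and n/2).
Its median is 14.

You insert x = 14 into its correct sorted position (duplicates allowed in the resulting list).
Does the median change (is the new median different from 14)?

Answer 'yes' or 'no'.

Answer: no

Derivation:
Old median = 14
Insert x = 14
New median = 14
Changed? no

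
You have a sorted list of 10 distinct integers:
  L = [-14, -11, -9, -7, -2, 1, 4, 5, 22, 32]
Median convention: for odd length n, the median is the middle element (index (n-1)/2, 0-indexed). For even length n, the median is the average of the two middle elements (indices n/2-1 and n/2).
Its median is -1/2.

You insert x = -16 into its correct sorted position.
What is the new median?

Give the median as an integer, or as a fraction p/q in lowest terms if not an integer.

Answer: -2

Derivation:
Old list (sorted, length 10): [-14, -11, -9, -7, -2, 1, 4, 5, 22, 32]
Old median = -1/2
Insert x = -16
Old length even (10). Middle pair: indices 4,5 = -2,1.
New length odd (11). New median = single middle element.
x = -16: 0 elements are < x, 10 elements are > x.
New sorted list: [-16, -14, -11, -9, -7, -2, 1, 4, 5, 22, 32]
New median = -2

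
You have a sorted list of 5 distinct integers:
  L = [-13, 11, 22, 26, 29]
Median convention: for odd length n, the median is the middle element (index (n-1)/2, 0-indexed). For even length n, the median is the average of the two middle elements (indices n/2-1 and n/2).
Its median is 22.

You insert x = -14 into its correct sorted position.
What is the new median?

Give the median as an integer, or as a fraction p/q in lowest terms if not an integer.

Answer: 33/2

Derivation:
Old list (sorted, length 5): [-13, 11, 22, 26, 29]
Old median = 22
Insert x = -14
Old length odd (5). Middle was index 2 = 22.
New length even (6). New median = avg of two middle elements.
x = -14: 0 elements are < x, 5 elements are > x.
New sorted list: [-14, -13, 11, 22, 26, 29]
New median = 33/2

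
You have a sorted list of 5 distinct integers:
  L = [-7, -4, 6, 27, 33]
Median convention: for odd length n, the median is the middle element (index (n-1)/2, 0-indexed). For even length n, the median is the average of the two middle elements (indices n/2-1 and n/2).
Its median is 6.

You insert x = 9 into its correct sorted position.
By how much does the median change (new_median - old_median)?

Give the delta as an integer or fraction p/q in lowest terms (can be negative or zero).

Answer: 3/2

Derivation:
Old median = 6
After inserting x = 9: new sorted = [-7, -4, 6, 9, 27, 33]
New median = 15/2
Delta = 15/2 - 6 = 3/2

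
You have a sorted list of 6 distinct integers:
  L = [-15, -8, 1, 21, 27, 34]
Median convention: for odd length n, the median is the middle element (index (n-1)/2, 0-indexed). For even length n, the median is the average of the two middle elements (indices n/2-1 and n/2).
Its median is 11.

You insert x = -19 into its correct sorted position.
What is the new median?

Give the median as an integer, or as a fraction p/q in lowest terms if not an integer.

Old list (sorted, length 6): [-15, -8, 1, 21, 27, 34]
Old median = 11
Insert x = -19
Old length even (6). Middle pair: indices 2,3 = 1,21.
New length odd (7). New median = single middle element.
x = -19: 0 elements are < x, 6 elements are > x.
New sorted list: [-19, -15, -8, 1, 21, 27, 34]
New median = 1

Answer: 1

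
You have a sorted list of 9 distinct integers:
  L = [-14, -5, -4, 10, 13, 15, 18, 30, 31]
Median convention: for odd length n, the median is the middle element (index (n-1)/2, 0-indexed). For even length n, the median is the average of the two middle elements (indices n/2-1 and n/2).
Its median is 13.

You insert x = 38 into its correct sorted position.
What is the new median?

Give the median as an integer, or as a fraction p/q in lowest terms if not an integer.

Old list (sorted, length 9): [-14, -5, -4, 10, 13, 15, 18, 30, 31]
Old median = 13
Insert x = 38
Old length odd (9). Middle was index 4 = 13.
New length even (10). New median = avg of two middle elements.
x = 38: 9 elements are < x, 0 elements are > x.
New sorted list: [-14, -5, -4, 10, 13, 15, 18, 30, 31, 38]
New median = 14

Answer: 14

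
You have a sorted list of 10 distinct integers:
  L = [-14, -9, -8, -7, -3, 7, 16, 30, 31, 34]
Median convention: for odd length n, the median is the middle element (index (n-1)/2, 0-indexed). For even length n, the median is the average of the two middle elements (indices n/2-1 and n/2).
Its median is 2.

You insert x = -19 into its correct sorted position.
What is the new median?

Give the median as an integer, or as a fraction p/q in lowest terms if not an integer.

Answer: -3

Derivation:
Old list (sorted, length 10): [-14, -9, -8, -7, -3, 7, 16, 30, 31, 34]
Old median = 2
Insert x = -19
Old length even (10). Middle pair: indices 4,5 = -3,7.
New length odd (11). New median = single middle element.
x = -19: 0 elements are < x, 10 elements are > x.
New sorted list: [-19, -14, -9, -8, -7, -3, 7, 16, 30, 31, 34]
New median = -3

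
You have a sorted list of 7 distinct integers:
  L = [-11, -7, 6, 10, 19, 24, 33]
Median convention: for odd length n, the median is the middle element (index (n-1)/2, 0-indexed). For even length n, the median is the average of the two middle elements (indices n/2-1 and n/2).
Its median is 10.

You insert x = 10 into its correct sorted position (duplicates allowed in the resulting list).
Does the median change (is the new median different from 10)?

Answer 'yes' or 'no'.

Answer: no

Derivation:
Old median = 10
Insert x = 10
New median = 10
Changed? no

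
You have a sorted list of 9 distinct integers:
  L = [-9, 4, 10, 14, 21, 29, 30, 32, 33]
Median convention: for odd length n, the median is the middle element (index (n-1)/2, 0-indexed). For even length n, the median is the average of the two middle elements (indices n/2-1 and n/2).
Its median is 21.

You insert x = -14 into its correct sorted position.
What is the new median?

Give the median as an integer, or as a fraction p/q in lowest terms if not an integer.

Answer: 35/2

Derivation:
Old list (sorted, length 9): [-9, 4, 10, 14, 21, 29, 30, 32, 33]
Old median = 21
Insert x = -14
Old length odd (9). Middle was index 4 = 21.
New length even (10). New median = avg of two middle elements.
x = -14: 0 elements are < x, 9 elements are > x.
New sorted list: [-14, -9, 4, 10, 14, 21, 29, 30, 32, 33]
New median = 35/2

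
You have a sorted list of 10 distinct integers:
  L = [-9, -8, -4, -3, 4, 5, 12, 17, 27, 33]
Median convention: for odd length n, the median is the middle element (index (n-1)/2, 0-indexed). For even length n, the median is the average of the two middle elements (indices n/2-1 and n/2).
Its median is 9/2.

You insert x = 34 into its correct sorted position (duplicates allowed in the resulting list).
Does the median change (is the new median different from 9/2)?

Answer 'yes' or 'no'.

Answer: yes

Derivation:
Old median = 9/2
Insert x = 34
New median = 5
Changed? yes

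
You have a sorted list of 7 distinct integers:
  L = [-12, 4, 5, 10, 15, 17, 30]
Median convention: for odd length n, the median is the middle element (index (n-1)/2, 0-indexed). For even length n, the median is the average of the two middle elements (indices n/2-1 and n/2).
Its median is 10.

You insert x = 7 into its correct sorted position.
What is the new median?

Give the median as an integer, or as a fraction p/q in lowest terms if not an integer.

Old list (sorted, length 7): [-12, 4, 5, 10, 15, 17, 30]
Old median = 10
Insert x = 7
Old length odd (7). Middle was index 3 = 10.
New length even (8). New median = avg of two middle elements.
x = 7: 3 elements are < x, 4 elements are > x.
New sorted list: [-12, 4, 5, 7, 10, 15, 17, 30]
New median = 17/2

Answer: 17/2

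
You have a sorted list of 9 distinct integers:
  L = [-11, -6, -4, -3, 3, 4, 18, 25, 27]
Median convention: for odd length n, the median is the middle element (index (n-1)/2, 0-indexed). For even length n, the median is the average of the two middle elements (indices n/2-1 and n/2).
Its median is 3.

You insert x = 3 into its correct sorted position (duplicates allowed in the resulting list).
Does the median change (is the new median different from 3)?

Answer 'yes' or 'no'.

Old median = 3
Insert x = 3
New median = 3
Changed? no

Answer: no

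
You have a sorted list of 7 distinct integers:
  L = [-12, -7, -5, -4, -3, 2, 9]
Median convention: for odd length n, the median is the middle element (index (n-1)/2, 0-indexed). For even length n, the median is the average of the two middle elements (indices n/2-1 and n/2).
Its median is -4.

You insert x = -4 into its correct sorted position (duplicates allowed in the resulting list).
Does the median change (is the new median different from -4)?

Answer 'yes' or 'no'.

Old median = -4
Insert x = -4
New median = -4
Changed? no

Answer: no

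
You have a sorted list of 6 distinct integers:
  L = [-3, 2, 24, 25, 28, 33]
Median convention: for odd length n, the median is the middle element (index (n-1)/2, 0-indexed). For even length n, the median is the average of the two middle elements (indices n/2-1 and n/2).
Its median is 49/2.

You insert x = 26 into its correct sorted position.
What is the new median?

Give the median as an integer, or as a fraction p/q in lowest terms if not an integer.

Old list (sorted, length 6): [-3, 2, 24, 25, 28, 33]
Old median = 49/2
Insert x = 26
Old length even (6). Middle pair: indices 2,3 = 24,25.
New length odd (7). New median = single middle element.
x = 26: 4 elements are < x, 2 elements are > x.
New sorted list: [-3, 2, 24, 25, 26, 28, 33]
New median = 25

Answer: 25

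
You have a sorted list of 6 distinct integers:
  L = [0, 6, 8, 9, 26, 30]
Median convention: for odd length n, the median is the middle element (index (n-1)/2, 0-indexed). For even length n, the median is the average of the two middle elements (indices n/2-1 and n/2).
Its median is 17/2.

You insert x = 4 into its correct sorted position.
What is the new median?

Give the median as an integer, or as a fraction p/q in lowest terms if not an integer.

Answer: 8

Derivation:
Old list (sorted, length 6): [0, 6, 8, 9, 26, 30]
Old median = 17/2
Insert x = 4
Old length even (6). Middle pair: indices 2,3 = 8,9.
New length odd (7). New median = single middle element.
x = 4: 1 elements are < x, 5 elements are > x.
New sorted list: [0, 4, 6, 8, 9, 26, 30]
New median = 8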